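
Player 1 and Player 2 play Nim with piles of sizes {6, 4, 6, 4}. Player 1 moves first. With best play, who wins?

Player 2 wins

Compute the nim-sum pairwise:
6 ^ 4 = 2
2 ^ 6 = 4
4 ^ 4 = 0
The nim-sum is 0, so this is a P-position: the player to move is in a losing position under optimal play; Player 1 is about to move from it and so loses — Player 2 wins.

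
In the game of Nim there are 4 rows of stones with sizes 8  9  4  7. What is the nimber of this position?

2

Bitwise XOR of the heap sizes:
  1000  (8)
  1001  (9)
  0100  (4)
  0111  (7)
  ----
  0010  (2)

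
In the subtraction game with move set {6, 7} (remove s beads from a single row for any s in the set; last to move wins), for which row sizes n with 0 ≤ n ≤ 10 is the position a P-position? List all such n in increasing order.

0, 1, 2, 3, 4, 5

Build the Grundy sequence with g(k) = mex{g(k−s) : s ∈ {6, 7}, s ≤ k}:
g(0) = mex{} = 0
g(1) = mex{} = 0
g(2) = mex{} = 0
g(3) = mex{} = 0
g(4) = mex{} = 0
g(5) = mex{} = 0
g(6) = mex{0} = 1
g(7) = mex{0} = 1
g(8) = mex{0} = 1
g(9) = mex{0} = 1
g(10) = mex{0} = 1
The P-positions (g = 0) in 0..10 are 0, 1, 2, 3, 4, 5.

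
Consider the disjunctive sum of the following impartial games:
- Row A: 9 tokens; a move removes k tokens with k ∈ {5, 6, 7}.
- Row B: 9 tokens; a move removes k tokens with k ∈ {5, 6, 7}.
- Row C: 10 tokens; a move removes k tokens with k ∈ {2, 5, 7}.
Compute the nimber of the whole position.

0

Grundy values for row A (subtraction set {5, 6, 7}):
g(0) = mex{} = 0
g(1) = mex{} = 0
g(2) = mex{} = 0
g(3) = mex{} = 0
g(4) = mex{} = 0
g(5) = mex{0} = 1
g(6) = mex{0} = 1
g(7) = mex{0} = 1
g(8) = mex{0} = 1
g(9) = mex{0} = 1
So g(9) = 1.
For row B, compute g(0), g(1), … with moves {5, 6, 7}:
k:     0  1  2  3  4  5  6  7  8  9
g(k):  0  0  0  0  0  1  1  1  1  1
So g(9) = 1.
Grundy values for row C (subtraction set {2, 5, 7}):
k:     0  1  2  3  4  5  6  7  8  9 10
g(k):  0  0  1  1  0  2  1  3  2  2  0
So g(10) = 0.
By the Sprague-Grundy theorem, the Grundy value of a sum of independent games is the XOR of the component values.
Combined value = 1 ⊕ 1 ⊕ 0 = 0.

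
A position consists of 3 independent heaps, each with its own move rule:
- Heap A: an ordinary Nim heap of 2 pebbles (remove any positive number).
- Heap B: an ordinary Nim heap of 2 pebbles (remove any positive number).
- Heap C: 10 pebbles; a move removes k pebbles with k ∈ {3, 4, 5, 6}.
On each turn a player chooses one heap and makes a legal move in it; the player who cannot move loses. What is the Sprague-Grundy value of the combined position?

0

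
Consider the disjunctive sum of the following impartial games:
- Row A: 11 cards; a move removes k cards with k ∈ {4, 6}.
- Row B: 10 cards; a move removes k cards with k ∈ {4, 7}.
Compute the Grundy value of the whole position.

For row A, compute g(0), g(1), … with moves {4, 6}:
k:     0  1  2  3  4  5  6  7  8  9 10 11
g(k):  0  0  0  0  1  1  1  1  2  2  0  0
So g(11) = 0.
Grundy values for row B (subtraction set {4, 7}):
g(0) = mex{} = 0
g(1) = mex{} = 0
g(2) = mex{} = 0
g(3) = mex{} = 0
g(4) = mex{0} = 1
g(5) = mex{0} = 1
g(6) = mex{0} = 1
g(7) = mex{0} = 1
g(8) = mex{0,1} = 2
g(9) = mex{0,1} = 2
g(10) = mex{0,1} = 2
So g(10) = 2.
The value of a disjunctive sum is the nim-sum of the parts.
Combined value = 0 XOR 2 = 2.

2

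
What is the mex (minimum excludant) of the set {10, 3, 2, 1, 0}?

The values 0, 1, 2, 3 are all present; 4 is the first non-negative integer missing from the set.

4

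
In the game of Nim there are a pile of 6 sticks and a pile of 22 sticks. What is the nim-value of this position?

16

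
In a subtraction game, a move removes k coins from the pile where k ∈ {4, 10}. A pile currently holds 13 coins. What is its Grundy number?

Grundy values for subtraction set {4, 10}:
g(0) = mex{} = 0
g(1) = mex{} = 0
g(2) = mex{} = 0
g(3) = mex{} = 0
g(4) = mex{0} = 1
g(5) = mex{0} = 1
g(6) = mex{0} = 1
g(7) = mex{0} = 1
g(8) = mex{1} = 0
g(9) = mex{1} = 0
g(10) = mex{0,1} = 2
g(11) = mex{0,1} = 2
g(12) = mex{0} = 1
g(13) = mex{0} = 1
So g(13) = 1.

1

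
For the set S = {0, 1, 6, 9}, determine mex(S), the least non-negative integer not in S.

2

The values 0, 1 are all present; 2 is the first non-negative integer missing from the set.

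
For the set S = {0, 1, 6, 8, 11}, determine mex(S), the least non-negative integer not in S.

2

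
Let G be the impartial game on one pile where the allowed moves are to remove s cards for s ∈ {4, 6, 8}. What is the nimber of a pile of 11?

Compute g(0), g(1), … for moves {4, 6, 8}:
g(0) = mex{} = 0
g(1) = mex{} = 0
g(2) = mex{} = 0
g(3) = mex{} = 0
g(4) = mex{0} = 1
g(5) = mex{0} = 1
g(6) = mex{0} = 1
g(7) = mex{0} = 1
g(8) = mex{0,1} = 2
g(9) = mex{0,1} = 2
g(10) = mex{0,1} = 2
g(11) = mex{0,1} = 2
So g(11) = 2.

2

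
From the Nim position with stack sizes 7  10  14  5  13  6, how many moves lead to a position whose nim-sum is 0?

Nim-sum: 7 XOR 10 XOR 14 XOR 5 XOR 13 XOR 6 = 13.
The overall nim-sum is X = 13. A stack of size p has a winning move iff p XOR X < p (reduce it to p XOR X).
  7: 7 XOR 13 = 10 ≥ 7 — no move.
  10: 10 XOR 13 = 7 < 10 — winning move (to 7).
  14: 14 XOR 13 = 3 < 14 — winning move (to 3).
  5: 5 XOR 13 = 8 ≥ 5 — no move.
  13: 13 XOR 13 = 0 < 13 — winning move (to 0).
  6: 6 XOR 13 = 11 ≥ 6 — no move.
That gives 3 winning moves.

3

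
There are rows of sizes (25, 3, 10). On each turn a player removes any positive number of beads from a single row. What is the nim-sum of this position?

16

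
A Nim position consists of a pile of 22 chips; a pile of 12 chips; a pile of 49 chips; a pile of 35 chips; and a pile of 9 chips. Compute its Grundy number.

1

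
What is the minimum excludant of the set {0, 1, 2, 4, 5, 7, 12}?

3

The values 0, 1, 2 are all present; 3 is the first non-negative integer missing from the set.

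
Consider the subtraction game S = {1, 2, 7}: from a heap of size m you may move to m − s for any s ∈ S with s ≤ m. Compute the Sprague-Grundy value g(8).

2

Grundy values for subtraction set {1, 2, 7}:
g(0) = mex{} = 0
g(1) = mex{0} = 1
g(2) = mex{0,1} = 2
g(3) = mex{1,2} = 0
g(4) = mex{0,2} = 1
g(5) = mex{0,1} = 2
g(6) = mex{1,2} = 0
g(7) = mex{0,2} = 1
g(8) = mex{0,1} = 2
So g(8) = 2.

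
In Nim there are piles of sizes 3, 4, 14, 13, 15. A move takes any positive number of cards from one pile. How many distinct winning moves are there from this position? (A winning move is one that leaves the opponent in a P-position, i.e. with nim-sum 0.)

In binary:
  0011  (3)
  0100  (4)
  1110  (14)
  1101  (13)
  1111  (15)
  ----
  1011  (11)
The overall nim-sum is X = 11. A pile of size p has a winning move iff p XOR X < p (reduce it to p XOR X).
  3: 3 XOR 11 = 8 ≥ 3 — no move.
  4: 4 XOR 11 = 15 ≥ 4 — no move.
  14: 14 XOR 11 = 5 < 14 — winning move (to 5).
  13: 13 XOR 11 = 6 < 13 — winning move (to 6).
  15: 15 XOR 11 = 4 < 15 — winning move (to 4).
That gives 3 winning moves.

3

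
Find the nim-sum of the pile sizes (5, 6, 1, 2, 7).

7

In binary:
  101  (5)
  110  (6)
  001  (1)
  010  (2)
  111  (7)
  ---
  111  (7)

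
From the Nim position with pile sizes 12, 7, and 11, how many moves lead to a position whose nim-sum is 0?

0

Nim-sum: 12 ⊕ 7 ⊕ 11 = 0.
The nim-sum is already 0, so every move leaves a nonzero nim-sum — there are no winning moves.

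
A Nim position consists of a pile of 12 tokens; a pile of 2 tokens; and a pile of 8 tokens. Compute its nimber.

In binary:
  1100  (12)
  0010  (2)
  1000  (8)
  ----
  0110  (6)

6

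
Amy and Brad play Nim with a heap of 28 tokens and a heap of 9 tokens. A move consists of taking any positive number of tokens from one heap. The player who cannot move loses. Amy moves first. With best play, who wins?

Nim-sum: 28 ^ 9 = 21.
The nim-sum is 21 ≠ 0, so this is an N-position: the player to move can win; Amy has a winning move.

Amy wins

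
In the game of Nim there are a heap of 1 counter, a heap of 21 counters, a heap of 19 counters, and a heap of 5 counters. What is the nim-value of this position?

In binary:
  00001  (1)
  10101  (21)
  10011  (19)
  00101  (5)
  -----
  00010  (2)

2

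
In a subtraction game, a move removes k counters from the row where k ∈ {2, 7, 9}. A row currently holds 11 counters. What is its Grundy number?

Grundy values for subtraction set {2, 7, 9}:
k:     0  1  2  3  4  5  6  7  8  9 10 11
g(k):  0  0  1  1  0  0  1  1  2  2  3  3
So g(11) = 3.

3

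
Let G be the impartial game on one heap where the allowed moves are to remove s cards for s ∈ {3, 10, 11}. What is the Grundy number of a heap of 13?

2

Grundy values for subtraction set {3, 10, 11}:
g(0) = mex{} = 0
g(1) = mex{} = 0
g(2) = mex{} = 0
g(3) = mex{0} = 1
g(4) = mex{0} = 1
g(5) = mex{0} = 1
g(6) = mex{1} = 0
g(7) = mex{1} = 0
g(8) = mex{1} = 0
g(9) = mex{0} = 1
g(10) = mex{0} = 1
g(11) = mex{0} = 1
g(12) = mex{0,1} = 2
g(13) = mex{0,1} = 2
So g(13) = 2.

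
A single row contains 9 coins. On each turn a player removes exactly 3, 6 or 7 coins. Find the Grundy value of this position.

3

Compute g(0), g(1), … for moves {3, 6, 7}:
k:     0  1  2  3  4  5  6  7  8  9
g(k):  0  0  0  1  1  1  2  2  2  3
So g(9) = 3.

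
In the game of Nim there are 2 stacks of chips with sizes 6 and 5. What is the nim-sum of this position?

Nim-sum: 6 ⊕ 5 = 3.

3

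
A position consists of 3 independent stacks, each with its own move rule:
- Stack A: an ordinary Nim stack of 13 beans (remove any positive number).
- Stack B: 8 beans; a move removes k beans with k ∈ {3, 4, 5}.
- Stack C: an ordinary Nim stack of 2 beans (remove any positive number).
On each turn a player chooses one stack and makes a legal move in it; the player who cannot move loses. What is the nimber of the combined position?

Stack A is a plain Nim stack of size 13, so its Grundy value is 13.
Grundy values for stack B (subtraction set {3, 4, 5}):
k:     0  1  2  3  4  5  6  7  8
g(k):  0  0  0  1  1  1  2  2  0
So g(8) = 0.
Stack C is a plain Nim stack of size 2, so its Grundy value is 2.
The value of a disjunctive sum is the nim-sum of the parts.
Combined value = 13 ⊕ 0 ⊕ 2 = 15.

15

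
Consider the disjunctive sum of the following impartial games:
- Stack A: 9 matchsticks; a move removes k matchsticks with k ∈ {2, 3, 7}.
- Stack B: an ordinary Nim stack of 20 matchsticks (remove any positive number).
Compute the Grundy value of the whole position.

22

Build the Grundy sequence for stack A with g(k) = mex{g(k−s) : s ∈ {2, 3, 7}, s ≤ k}:
k:     0  1  2  3  4  5  6  7  8  9
g(k):  0  0  1  1  2  0  0  1  1  2
So g(9) = 2.
Stack B is a plain Nim stack of size 20, so its Grundy value is 20.
The value of a disjunctive sum is the nim-sum of the parts.
Combined value = 2 ⊕ 20 = 22.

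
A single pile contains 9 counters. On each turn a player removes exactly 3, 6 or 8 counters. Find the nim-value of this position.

3

Build the Grundy sequence with g(k) = mex{g(k−s) : s ∈ {3, 6, 8}, s ≤ k}:
k:     0  1  2  3  4  5  6  7  8  9
g(k):  0  0  0  1  1  1  2  2  2  3
So g(9) = 3.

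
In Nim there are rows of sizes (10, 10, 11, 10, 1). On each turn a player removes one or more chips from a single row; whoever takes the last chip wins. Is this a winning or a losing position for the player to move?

Nim-sum: 10 ^ 10 ^ 11 ^ 10 ^ 1 = 0.
The nim-sum is 0, so this is a P-position: the player to move is in a losing position under optimal play.

Losing position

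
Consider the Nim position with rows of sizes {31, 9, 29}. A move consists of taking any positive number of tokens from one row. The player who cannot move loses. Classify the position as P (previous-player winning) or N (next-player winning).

N-position

Compute the nim-sum pairwise:
31 ⊕ 9 = 22
22 ⊕ 29 = 11
The nim-sum is 11 ≠ 0, so this is an N-position: the player to move can win.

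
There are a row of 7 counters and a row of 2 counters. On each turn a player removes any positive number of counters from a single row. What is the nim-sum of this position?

5

Nim-sum: 7 ⊕ 2 = 5.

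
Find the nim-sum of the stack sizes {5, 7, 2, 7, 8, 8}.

7

Compute the nim-sum pairwise:
5 ⊕ 7 = 2
2 ⊕ 2 = 0
0 ⊕ 7 = 7
7 ⊕ 8 = 15
15 ⊕ 8 = 7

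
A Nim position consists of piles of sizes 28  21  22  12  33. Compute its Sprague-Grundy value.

50

In binary:
  011100  (28)
  010101  (21)
  010110  (22)
  001100  (12)
  100001  (33)
  ------
  110010  (50)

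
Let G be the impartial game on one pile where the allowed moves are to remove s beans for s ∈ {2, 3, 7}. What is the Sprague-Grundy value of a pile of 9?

Grundy values for subtraction set {2, 3, 7}:
g(0) = mex{} = 0
g(1) = mex{} = 0
g(2) = mex{0} = 1
g(3) = mex{0} = 1
g(4) = mex{0,1} = 2
g(5) = mex{1} = 0
g(6) = mex{1,2} = 0
g(7) = mex{0,2} = 1
g(8) = mex{0} = 1
g(9) = mex{0,1} = 2
So g(9) = 2.

2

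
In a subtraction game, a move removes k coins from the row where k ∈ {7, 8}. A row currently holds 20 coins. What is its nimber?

0

Grundy values for subtraction set {7, 8}:
k:     0  1  2  3  4  5  6  7  8  9 10 11 12 13 14 15 16 17 18 19 20
g(k):  0  0  0  0  0  0  0  1  1  1  1  1  1  1  2  0  0  0  0  0  0
So g(20) = 0.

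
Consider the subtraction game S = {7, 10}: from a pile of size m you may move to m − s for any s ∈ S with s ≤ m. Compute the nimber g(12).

Build the Grundy sequence with g(k) = mex{g(k−s) : s ∈ {7, 10}, s ≤ k}:
g(0) = mex{} = 0
g(1) = mex{} = 0
g(2) = mex{} = 0
g(3) = mex{} = 0
g(4) = mex{} = 0
g(5) = mex{} = 0
g(6) = mex{} = 0
g(7) = mex{0} = 1
g(8) = mex{0} = 1
g(9) = mex{0} = 1
g(10) = mex{0} = 1
g(11) = mex{0} = 1
g(12) = mex{0} = 1
So g(12) = 1.

1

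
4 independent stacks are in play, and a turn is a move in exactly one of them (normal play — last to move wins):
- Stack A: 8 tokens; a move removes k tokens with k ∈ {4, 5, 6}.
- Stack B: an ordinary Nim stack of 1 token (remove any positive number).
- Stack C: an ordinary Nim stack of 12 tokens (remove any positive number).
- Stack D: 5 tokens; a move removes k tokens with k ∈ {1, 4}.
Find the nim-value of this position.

For stack A, compute g(0), g(1), … with moves {4, 5, 6}:
k:     0  1  2  3  4  5  6  7  8
g(k):  0  0  0  0  1  1  1  1  2
So g(8) = 2.
Stack B is a plain Nim stack of size 1, so its Grundy value is 1.
Stack C is a plain Nim stack of size 12, so its Grundy value is 12.
For stack D, compute g(0), g(1), … with moves {1, 4}:
k:     0  1  2  3  4  5
g(k):  0  1  0  1  2  0
So g(5) = 0.
The value of a disjunctive sum is the nim-sum of the parts.
Combined value = 2 ⊕ 1 ⊕ 12 ⊕ 0 = 15.

15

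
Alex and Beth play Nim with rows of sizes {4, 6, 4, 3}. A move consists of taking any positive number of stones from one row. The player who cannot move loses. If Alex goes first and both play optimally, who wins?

Alex wins

Write each in binary and XOR column by column:
  100  (4)
  110  (6)
  100  (4)
  011  (3)
  ---
  101  (5)
The nim-sum is 5 ≠ 0, so this is an N-position: the player to move can win; Alex has a winning move.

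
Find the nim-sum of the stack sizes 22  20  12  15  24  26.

Compute the nim-sum pairwise:
22 ^ 20 = 2
2 ^ 12 = 14
14 ^ 15 = 1
1 ^ 24 = 25
25 ^ 26 = 3

3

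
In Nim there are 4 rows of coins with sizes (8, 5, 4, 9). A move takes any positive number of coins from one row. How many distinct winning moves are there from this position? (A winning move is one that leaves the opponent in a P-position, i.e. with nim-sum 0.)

0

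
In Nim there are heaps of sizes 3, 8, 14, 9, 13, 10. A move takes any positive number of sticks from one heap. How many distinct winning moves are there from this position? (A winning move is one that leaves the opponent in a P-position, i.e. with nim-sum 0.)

5

Write each in binary and XOR column by column:
  0011  (3)
  1000  (8)
  1110  (14)
  1001  (9)
  1101  (13)
  1010  (10)
  ----
  1011  (11)
The overall nim-sum is X = 11. A heap of size p has a winning move iff p XOR X < p (reduce it to p XOR X).
  3: 3 XOR 11 = 8 ≥ 3 — no move.
  8: 8 XOR 11 = 3 < 8 — winning move (to 3).
  14: 14 XOR 11 = 5 < 14 — winning move (to 5).
  9: 9 XOR 11 = 2 < 9 — winning move (to 2).
  13: 13 XOR 11 = 6 < 13 — winning move (to 6).
  10: 10 XOR 11 = 1 < 10 — winning move (to 1).
That gives 5 winning moves.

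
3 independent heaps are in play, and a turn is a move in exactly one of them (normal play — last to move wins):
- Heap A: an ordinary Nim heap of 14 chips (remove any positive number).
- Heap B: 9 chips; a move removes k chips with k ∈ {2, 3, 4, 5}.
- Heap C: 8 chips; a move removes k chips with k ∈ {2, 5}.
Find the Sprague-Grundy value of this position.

Heap A is a plain Nim heap of size 14, so its Grundy value is 14.
Build the Grundy sequence for heap B with g(k) = mex{g(k−s) : s ∈ {2, 3, 4, 5}, s ≤ k}:
g(0) = mex{} = 0
g(1) = mex{} = 0
g(2) = mex{0} = 1
g(3) = mex{0} = 1
g(4) = mex{0,1} = 2
g(5) = mex{0,1} = 2
g(6) = mex{0,1,2} = 3
g(7) = mex{1,2} = 0
g(8) = mex{1,2,3} = 0
g(9) = mex{0,2,3} = 1
So g(9) = 1.
Grundy values for heap C (subtraction set {2, 5}):
g(0) = mex{} = 0
g(1) = mex{} = 0
g(2) = mex{0} = 1
g(3) = mex{0} = 1
g(4) = mex{1} = 0
g(5) = mex{0,1} = 2
g(6) = mex{0} = 1
g(7) = mex{1,2} = 0
g(8) = mex{1} = 0
So g(8) = 0.
By the Sprague-Grundy theorem, the Grundy value of a sum of independent games is the XOR of the component values.
Combined value = 14 XOR 1 XOR 0 = 15.

15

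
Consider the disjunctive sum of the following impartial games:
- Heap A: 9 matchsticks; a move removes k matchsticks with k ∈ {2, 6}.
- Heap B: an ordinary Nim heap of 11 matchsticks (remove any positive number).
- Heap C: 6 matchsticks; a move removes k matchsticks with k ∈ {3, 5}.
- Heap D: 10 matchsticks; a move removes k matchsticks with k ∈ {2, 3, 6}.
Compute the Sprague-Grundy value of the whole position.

9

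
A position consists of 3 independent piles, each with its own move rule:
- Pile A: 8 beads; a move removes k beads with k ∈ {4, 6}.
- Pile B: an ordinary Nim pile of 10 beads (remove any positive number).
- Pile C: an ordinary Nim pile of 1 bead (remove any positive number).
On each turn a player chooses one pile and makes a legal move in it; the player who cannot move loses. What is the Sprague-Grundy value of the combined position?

9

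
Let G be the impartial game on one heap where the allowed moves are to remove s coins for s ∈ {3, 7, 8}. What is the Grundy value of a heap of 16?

0

Compute g(0), g(1), … for moves {3, 7, 8}:
k:     0  1  2  3  4  5  6  7  8  9 10 11 12 13 14 15 16
g(k):  0  0  0  1  1  1  0  2  2  1  3  0  0  2  1  1  0
So g(16) = 0.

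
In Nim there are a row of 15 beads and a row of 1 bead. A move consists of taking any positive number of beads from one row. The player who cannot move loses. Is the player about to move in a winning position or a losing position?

Winning position

Nim-sum: 15 XOR 1 = 14.
The nim-sum is 14 ≠ 0, so this is an N-position: the player to move can win.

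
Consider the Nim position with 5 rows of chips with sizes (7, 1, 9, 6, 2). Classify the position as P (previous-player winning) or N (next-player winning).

Nim-sum: 7 ⊕ 1 ⊕ 9 ⊕ 6 ⊕ 2 = 11.
The nim-sum is 11 ≠ 0, so this is an N-position: the player to move can win.

N-position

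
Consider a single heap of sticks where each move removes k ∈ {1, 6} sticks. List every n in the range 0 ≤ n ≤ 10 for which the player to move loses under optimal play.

0, 2, 4, 7, 9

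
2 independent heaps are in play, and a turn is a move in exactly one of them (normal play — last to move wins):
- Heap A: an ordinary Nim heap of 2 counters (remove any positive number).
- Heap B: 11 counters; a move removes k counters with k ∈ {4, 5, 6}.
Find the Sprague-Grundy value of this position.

Heap A is a plain Nim heap of size 2, so its Grundy value is 2.
Grundy values for heap B (subtraction set {4, 5, 6}):
g(0) = mex{} = 0
g(1) = mex{} = 0
g(2) = mex{} = 0
g(3) = mex{} = 0
g(4) = mex{0} = 1
g(5) = mex{0} = 1
g(6) = mex{0} = 1
g(7) = mex{0} = 1
g(8) = mex{0,1} = 2
g(9) = mex{0,1} = 2
g(10) = mex{1} = 0
g(11) = mex{1} = 0
So g(11) = 0.
By the Sprague-Grundy theorem, the Grundy value of a sum of independent games is the XOR of the component values.
Combined value = 2 XOR 0 = 2.

2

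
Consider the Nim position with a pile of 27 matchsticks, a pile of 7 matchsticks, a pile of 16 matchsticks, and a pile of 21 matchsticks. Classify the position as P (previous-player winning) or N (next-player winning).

N-position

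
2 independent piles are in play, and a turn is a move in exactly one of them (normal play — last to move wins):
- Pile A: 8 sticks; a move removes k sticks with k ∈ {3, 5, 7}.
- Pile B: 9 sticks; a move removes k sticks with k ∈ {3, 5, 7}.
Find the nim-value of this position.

Grundy values for pile A (subtraction set {3, 5, 7}):
k:     0  1  2  3  4  5  6  7  8
g(k):  0  0  0  1  1  1  2  2  2
So g(8) = 2.
For pile B, compute g(0), g(1), … with moves {3, 5, 7}:
k:     0  1  2  3  4  5  6  7  8  9
g(k):  0  0  0  1  1  1  2  2  2  3
So g(9) = 3.
By the Sprague-Grundy theorem, the Grundy value of a sum of independent games is the XOR of the component values.
Combined value = 2 ⊕ 3 = 1.

1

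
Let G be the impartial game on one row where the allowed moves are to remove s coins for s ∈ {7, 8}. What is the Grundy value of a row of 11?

Compute g(0), g(1), … for moves {7, 8}:
k:     0  1  2  3  4  5  6  7  8  9 10 11
g(k):  0  0  0  0  0  0  0  1  1  1  1  1
So g(11) = 1.

1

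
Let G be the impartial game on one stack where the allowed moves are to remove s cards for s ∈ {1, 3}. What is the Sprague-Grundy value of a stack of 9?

Grundy values for subtraction set {1, 3}:
k:     0  1  2  3  4  5  6  7  8  9
g(k):  0  1  0  1  0  1  0  1  0  1
So g(9) = 1.

1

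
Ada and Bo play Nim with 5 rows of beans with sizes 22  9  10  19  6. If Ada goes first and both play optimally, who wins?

Compute the nim-sum pairwise:
22 ⊕ 9 = 31
31 ⊕ 10 = 21
21 ⊕ 19 = 6
6 ⊕ 6 = 0
The nim-sum is 0, so this is a P-position: the player to move is in a losing position under optimal play; Ada is about to move from it and so loses — Bo wins.

Bo wins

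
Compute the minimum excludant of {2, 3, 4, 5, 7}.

0

0 is not in the set, so the mex is 0.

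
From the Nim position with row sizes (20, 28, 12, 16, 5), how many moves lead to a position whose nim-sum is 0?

3

Bitwise XOR of the heap sizes:
  10100  (20)
  11100  (28)
  01100  (12)
  10000  (16)
  00101  (5)
  -----
  10001  (17)
The overall nim-sum is X = 17. A row of size p has a winning move iff p XOR X < p (reduce it to p XOR X).
  20: 20 XOR 17 = 5 < 20 — winning move (to 5).
  28: 28 XOR 17 = 13 < 28 — winning move (to 13).
  12: 12 XOR 17 = 29 ≥ 12 — no move.
  16: 16 XOR 17 = 1 < 16 — winning move (to 1).
  5: 5 XOR 17 = 20 ≥ 5 — no move.
That gives 3 winning moves.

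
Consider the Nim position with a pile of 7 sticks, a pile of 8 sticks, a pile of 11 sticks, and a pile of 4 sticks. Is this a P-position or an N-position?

P-position

Compute the nim-sum pairwise:
7 ⊕ 8 = 15
15 ⊕ 11 = 4
4 ⊕ 4 = 0
The nim-sum is 0, so this is a P-position: the player to move is in a losing position under optimal play.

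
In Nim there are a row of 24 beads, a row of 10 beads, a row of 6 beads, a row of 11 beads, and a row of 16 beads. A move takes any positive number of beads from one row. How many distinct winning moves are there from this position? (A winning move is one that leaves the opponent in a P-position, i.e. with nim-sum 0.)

3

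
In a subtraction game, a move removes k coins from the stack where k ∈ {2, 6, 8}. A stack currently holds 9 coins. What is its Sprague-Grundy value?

2

Compute g(0), g(1), … for moves {2, 6, 8}:
k:     0  1  2  3  4  5  6  7  8  9
g(k):  0  0  1  1  0  0  1  1  2  2
So g(9) = 2.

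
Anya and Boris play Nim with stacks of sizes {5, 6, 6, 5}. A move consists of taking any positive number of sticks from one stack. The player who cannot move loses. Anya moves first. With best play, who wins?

Compute the nim-sum pairwise:
5 ⊕ 6 = 3
3 ⊕ 6 = 5
5 ⊕ 5 = 0
The nim-sum is 0, so this is a P-position: the player to move is in a losing position under optimal play; Anya is about to move from it and so loses — Boris wins.

Boris wins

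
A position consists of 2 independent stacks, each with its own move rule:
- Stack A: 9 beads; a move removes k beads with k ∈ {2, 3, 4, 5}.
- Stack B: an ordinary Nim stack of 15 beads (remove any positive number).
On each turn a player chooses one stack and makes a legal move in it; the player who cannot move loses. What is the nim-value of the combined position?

Grundy values for stack A (subtraction set {2, 3, 4, 5}):
g(0) = mex{} = 0
g(1) = mex{} = 0
g(2) = mex{0} = 1
g(3) = mex{0} = 1
g(4) = mex{0,1} = 2
g(5) = mex{0,1} = 2
g(6) = mex{0,1,2} = 3
g(7) = mex{1,2} = 0
g(8) = mex{1,2,3} = 0
g(9) = mex{0,2,3} = 1
So g(9) = 1.
Stack B is a plain Nim stack of size 15, so its Grundy value is 15.
The value of a disjunctive sum is the nim-sum of the parts.
Combined value = 1 ⊕ 15 = 14.

14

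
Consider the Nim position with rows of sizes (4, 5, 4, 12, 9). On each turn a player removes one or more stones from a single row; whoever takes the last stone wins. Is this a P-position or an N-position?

P-position

Compute the nim-sum pairwise:
4 XOR 5 = 1
1 XOR 4 = 5
5 XOR 12 = 9
9 XOR 9 = 0
The nim-sum is 0, so this is a P-position: the player to move is in a losing position under optimal play.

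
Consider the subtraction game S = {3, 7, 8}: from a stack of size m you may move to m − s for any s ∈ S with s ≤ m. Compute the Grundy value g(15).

1

Build the Grundy sequence with g(k) = mex{g(k−s) : s ∈ {3, 7, 8}, s ≤ k}:
k:     0  1  2  3  4  5  6  7  8  9 10 11 12 13 14 15
g(k):  0  0  0  1  1  1  0  2  2  1  3  0  0  2  1  1
So g(15) = 1.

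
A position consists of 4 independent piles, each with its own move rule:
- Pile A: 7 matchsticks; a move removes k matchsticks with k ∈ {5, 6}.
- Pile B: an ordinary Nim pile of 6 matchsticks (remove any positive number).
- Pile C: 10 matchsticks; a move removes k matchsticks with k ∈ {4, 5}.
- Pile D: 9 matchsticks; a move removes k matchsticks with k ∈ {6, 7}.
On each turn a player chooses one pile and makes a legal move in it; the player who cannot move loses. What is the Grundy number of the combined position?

6

Grundy values for pile A (subtraction set {5, 6}):
g(0) = mex{} = 0
g(1) = mex{} = 0
g(2) = mex{} = 0
g(3) = mex{} = 0
g(4) = mex{} = 0
g(5) = mex{0} = 1
g(6) = mex{0} = 1
g(7) = mex{0} = 1
So g(7) = 1.
Pile B is a plain Nim pile of size 6, so its Grundy value is 6.
Grundy values for pile C (subtraction set {4, 5}):
k:     0  1  2  3  4  5  6  7  8  9 10
g(k):  0  0  0  0  1  1  1  1  2  0  0
So g(10) = 0.
Grundy values for pile D (subtraction set {6, 7}):
g(0) = mex{} = 0
g(1) = mex{} = 0
g(2) = mex{} = 0
g(3) = mex{} = 0
g(4) = mex{} = 0
g(5) = mex{} = 0
g(6) = mex{0} = 1
g(7) = mex{0} = 1
g(8) = mex{0} = 1
g(9) = mex{0} = 1
So g(9) = 1.
By the Sprague-Grundy theorem, the Grundy value of a sum of independent games is the XOR of the component values.
Combined value = 1 XOR 6 XOR 0 XOR 1 = 6.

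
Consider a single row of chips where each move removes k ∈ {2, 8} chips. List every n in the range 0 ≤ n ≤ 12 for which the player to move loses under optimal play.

0, 1, 4, 5, 10, 11

Grundy values for subtraction set {2, 8}:
g(0) = mex{} = 0
g(1) = mex{} = 0
g(2) = mex{0} = 1
g(3) = mex{0} = 1
g(4) = mex{1} = 0
g(5) = mex{1} = 0
g(6) = mex{0} = 1
g(7) = mex{0} = 1
g(8) = mex{0,1} = 2
g(9) = mex{0,1} = 2
g(10) = mex{1,2} = 0
g(11) = mex{1,2} = 0
g(12) = mex{0} = 1
The P-positions (g = 0) in 0..12 are 0, 1, 4, 5, 10, 11.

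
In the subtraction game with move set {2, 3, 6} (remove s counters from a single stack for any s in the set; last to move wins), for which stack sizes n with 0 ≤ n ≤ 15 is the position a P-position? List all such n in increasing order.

0, 1, 5, 9, 10, 14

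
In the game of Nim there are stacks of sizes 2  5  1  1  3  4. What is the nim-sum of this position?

Nim-sum: 2 ^ 5 ^ 1 ^ 1 ^ 3 ^ 4 = 0.

0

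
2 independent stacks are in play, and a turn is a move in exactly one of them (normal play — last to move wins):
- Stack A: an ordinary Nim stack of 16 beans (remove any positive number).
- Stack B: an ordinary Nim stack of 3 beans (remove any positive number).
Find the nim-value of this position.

Stack A is a plain Nim stack of size 16, so its Grundy value is 16.
Stack B is a plain Nim stack of size 3, so its Grundy value is 3.
The value of a disjunctive sum is the nim-sum of the parts.
Combined value = 16 XOR 3 = 19.

19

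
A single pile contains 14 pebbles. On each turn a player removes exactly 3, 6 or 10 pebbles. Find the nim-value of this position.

0

Build the Grundy sequence with g(k) = mex{g(k−s) : s ∈ {3, 6, 10}, s ≤ k}:
k:     0  1  2  3  4  5  6  7  8  9 10 11 12 13 14
g(k):  0  0  0  1  1  1  2  2  2  0  3  3  1  0  0
So g(14) = 0.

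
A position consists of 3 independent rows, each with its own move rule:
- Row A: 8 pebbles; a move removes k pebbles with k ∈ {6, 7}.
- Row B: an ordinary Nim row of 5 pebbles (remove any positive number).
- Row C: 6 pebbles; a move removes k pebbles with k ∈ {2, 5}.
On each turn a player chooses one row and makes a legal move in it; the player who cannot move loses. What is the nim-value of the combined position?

5

Build the Grundy sequence for row A with g(k) = mex{g(k−s) : s ∈ {6, 7}, s ≤ k}:
k:     0  1  2  3  4  5  6  7  8
g(k):  0  0  0  0  0  0  1  1  1
So g(8) = 1.
Row B is a plain Nim row of size 5, so its Grundy value is 5.
Build the Grundy sequence for row C with g(k) = mex{g(k−s) : s ∈ {2, 5}, s ≤ k}:
g(0) = mex{} = 0
g(1) = mex{} = 0
g(2) = mex{0} = 1
g(3) = mex{0} = 1
g(4) = mex{1} = 0
g(5) = mex{0,1} = 2
g(6) = mex{0} = 1
So g(6) = 1.
The value of a disjunctive sum is the nim-sum of the parts.
Combined value = 1 XOR 5 XOR 1 = 5.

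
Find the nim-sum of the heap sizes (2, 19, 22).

Compute the nim-sum pairwise:
2 XOR 19 = 17
17 XOR 22 = 7

7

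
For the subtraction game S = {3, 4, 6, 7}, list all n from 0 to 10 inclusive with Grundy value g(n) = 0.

Grundy values for subtraction set {3, 4, 6, 7}:
g(0) = mex{} = 0
g(1) = mex{} = 0
g(2) = mex{} = 0
g(3) = mex{0} = 1
g(4) = mex{0} = 1
g(5) = mex{0} = 1
g(6) = mex{0,1} = 2
g(7) = mex{0,1} = 2
g(8) = mex{0,1} = 2
g(9) = mex{0,1,2} = 3
g(10) = mex{1,2} = 0
The P-positions (g = 0) in 0..10 are 0, 1, 2, 10.

0, 1, 2, 10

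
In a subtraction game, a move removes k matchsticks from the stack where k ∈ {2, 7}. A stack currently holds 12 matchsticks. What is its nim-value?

1

Build the Grundy sequence with g(k) = mex{g(k−s) : s ∈ {2, 7}, s ≤ k}:
g(0) = mex{} = 0
g(1) = mex{} = 0
g(2) = mex{0} = 1
g(3) = mex{0} = 1
g(4) = mex{1} = 0
g(5) = mex{1} = 0
g(6) = mex{0} = 1
g(7) = mex{0} = 1
g(8) = mex{0,1} = 2
g(9) = mex{1} = 0
g(10) = mex{1,2} = 0
g(11) = mex{0} = 1
g(12) = mex{0} = 1
So g(12) = 1.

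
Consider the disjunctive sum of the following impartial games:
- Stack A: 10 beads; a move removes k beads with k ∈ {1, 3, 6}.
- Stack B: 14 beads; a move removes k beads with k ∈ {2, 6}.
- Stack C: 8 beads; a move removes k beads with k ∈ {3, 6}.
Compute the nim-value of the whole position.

2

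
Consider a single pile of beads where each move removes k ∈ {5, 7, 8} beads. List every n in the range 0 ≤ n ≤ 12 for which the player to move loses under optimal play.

Compute g(0), g(1), … for moves {5, 7, 8}:
k:     0  1  2  3  4  5  6  7  8  9 10 11 12
g(k):  0  0  0  0  0  1  1  1  1  1  2  2  2
The P-positions (g = 0) in 0..12 are 0, 1, 2, 3, 4.

0, 1, 2, 3, 4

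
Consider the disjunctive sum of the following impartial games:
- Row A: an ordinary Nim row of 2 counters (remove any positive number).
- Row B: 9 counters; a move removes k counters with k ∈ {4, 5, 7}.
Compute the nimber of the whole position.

0

Row A is a plain Nim row of size 2, so its Grundy value is 2.
For row B, compute g(0), g(1), … with moves {4, 5, 7}:
g(0) = mex{} = 0
g(1) = mex{} = 0
g(2) = mex{} = 0
g(3) = mex{} = 0
g(4) = mex{0} = 1
g(5) = mex{0} = 1
g(6) = mex{0} = 1
g(7) = mex{0} = 1
g(8) = mex{0,1} = 2
g(9) = mex{0,1} = 2
So g(9) = 2.
By the Sprague-Grundy theorem, the Grundy value of a sum of independent games is the XOR of the component values.
Combined value = 2 XOR 2 = 0.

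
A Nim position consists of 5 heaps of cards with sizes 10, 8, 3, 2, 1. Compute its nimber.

2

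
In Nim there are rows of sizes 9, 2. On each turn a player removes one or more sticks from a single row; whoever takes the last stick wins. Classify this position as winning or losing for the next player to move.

Compute the nim-sum pairwise:
9 ^ 2 = 11
The nim-sum is 11 ≠ 0, so this is an N-position: the player to move can win.

Winning position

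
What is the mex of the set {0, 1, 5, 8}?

The values 0, 1 are all present; 2 is the first non-negative integer missing from the set.

2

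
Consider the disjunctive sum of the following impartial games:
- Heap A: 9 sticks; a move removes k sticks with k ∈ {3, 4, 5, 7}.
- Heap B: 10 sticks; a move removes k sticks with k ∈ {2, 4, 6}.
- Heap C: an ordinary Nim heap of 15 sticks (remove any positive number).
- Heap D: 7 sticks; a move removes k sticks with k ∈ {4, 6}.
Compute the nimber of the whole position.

12

For heap A, compute g(0), g(1), … with moves {3, 4, 5, 7}:
k:     0  1  2  3  4  5  6  7  8  9
g(k):  0  0  0  1  1  1  2  2  2  3
So g(9) = 3.
For heap B, compute g(0), g(1), … with moves {2, 4, 6}:
g(0) = mex{} = 0
g(1) = mex{} = 0
g(2) = mex{0} = 1
g(3) = mex{0} = 1
g(4) = mex{0,1} = 2
g(5) = mex{0,1} = 2
g(6) = mex{0,1,2} = 3
g(7) = mex{0,1,2} = 3
g(8) = mex{1,2,3} = 0
g(9) = mex{1,2,3} = 0
g(10) = mex{0,2,3} = 1
So g(10) = 1.
Heap C is a plain Nim heap of size 15, so its Grundy value is 15.
For heap D, compute g(0), g(1), … with moves {4, 6}:
k:     0  1  2  3  4  5  6  7
g(k):  0  0  0  0  1  1  1  1
So g(7) = 1.
The value of a disjunctive sum is the nim-sum of the parts.
Combined value = 3 ⊕ 1 ⊕ 15 ⊕ 1 = 12.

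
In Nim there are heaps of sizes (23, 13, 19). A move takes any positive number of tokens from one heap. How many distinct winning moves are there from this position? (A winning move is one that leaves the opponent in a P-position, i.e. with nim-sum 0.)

1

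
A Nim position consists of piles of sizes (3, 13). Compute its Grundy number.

14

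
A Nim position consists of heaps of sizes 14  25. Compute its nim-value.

23

Nim-sum: 14 XOR 25 = 23.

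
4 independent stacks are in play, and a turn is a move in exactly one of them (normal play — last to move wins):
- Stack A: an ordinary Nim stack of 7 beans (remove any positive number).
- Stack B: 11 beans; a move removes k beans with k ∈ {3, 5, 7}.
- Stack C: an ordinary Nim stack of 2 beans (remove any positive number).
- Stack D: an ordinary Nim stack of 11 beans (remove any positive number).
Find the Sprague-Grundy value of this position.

14

Stack A is a plain Nim stack of size 7, so its Grundy value is 7.
Grundy values for stack B (subtraction set {3, 5, 7}):
k:     0  1  2  3  4  5  6  7  8  9 10 11
g(k):  0  0  0  1  1  1  2  2  2  3  0  0
So g(11) = 0.
Stack C is a plain Nim stack of size 2, so its Grundy value is 2.
Stack D is a plain Nim stack of size 11, so its Grundy value is 11.
By the Sprague-Grundy theorem, the Grundy value of a sum of independent games is the XOR of the component values.
Combined value = 7 XOR 0 XOR 2 XOR 11 = 14.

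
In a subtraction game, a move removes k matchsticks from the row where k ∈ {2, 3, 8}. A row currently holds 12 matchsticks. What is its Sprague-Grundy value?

Grundy values for subtraction set {2, 3, 8}:
g(0) = mex{} = 0
g(1) = mex{} = 0
g(2) = mex{0} = 1
g(3) = mex{0} = 1
g(4) = mex{0,1} = 2
g(5) = mex{1} = 0
g(6) = mex{1,2} = 0
g(7) = mex{0,2} = 1
g(8) = mex{0} = 1
g(9) = mex{0,1} = 2
g(10) = mex{1} = 0
g(11) = mex{1,2} = 0
g(12) = mex{0,2} = 1
So g(12) = 1.

1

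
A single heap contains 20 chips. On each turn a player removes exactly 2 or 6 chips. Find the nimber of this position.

0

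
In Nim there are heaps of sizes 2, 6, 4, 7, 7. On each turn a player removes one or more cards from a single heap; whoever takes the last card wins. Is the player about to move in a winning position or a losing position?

Compute the nim-sum pairwise:
2 ^ 6 = 4
4 ^ 4 = 0
0 ^ 7 = 7
7 ^ 7 = 0
The nim-sum is 0, so this is a P-position: the player to move is in a losing position under optimal play.

Losing position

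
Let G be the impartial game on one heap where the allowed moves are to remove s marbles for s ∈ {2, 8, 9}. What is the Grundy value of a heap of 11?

Compute g(0), g(1), … for moves {2, 8, 9}:
g(0) = mex{} = 0
g(1) = mex{} = 0
g(2) = mex{0} = 1
g(3) = mex{0} = 1
g(4) = mex{1} = 0
g(5) = mex{1} = 0
g(6) = mex{0} = 1
g(7) = mex{0} = 1
g(8) = mex{0,1} = 2
g(9) = mex{0,1} = 2
g(10) = mex{0,1,2} = 3
g(11) = mex{1,2} = 0
So g(11) = 0.

0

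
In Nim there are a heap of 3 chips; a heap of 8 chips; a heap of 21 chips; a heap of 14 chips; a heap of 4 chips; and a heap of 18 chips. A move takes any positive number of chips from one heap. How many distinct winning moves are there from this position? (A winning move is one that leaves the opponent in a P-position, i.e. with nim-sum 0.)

3

Write each in binary and XOR column by column:
  00011  (3)
  01000  (8)
  10101  (21)
  01110  (14)
  00100  (4)
  10010  (18)
  -----
  00110  (6)
The overall nim-sum is X = 6. A heap of size p has a winning move iff p XOR X < p (reduce it to p XOR X).
  3: 3 XOR 6 = 5 ≥ 3 — no move.
  8: 8 XOR 6 = 14 ≥ 8 — no move.
  21: 21 XOR 6 = 19 < 21 — winning move (to 19).
  14: 14 XOR 6 = 8 < 14 — winning move (to 8).
  4: 4 XOR 6 = 2 < 4 — winning move (to 2).
  18: 18 XOR 6 = 20 ≥ 18 — no move.
That gives 3 winning moves.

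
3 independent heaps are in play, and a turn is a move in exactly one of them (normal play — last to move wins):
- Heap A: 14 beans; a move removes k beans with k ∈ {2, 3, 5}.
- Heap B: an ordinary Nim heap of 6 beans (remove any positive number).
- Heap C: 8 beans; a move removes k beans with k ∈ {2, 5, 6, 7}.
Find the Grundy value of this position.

4

Grundy values for heap A (subtraction set {2, 3, 5}):
k:     0  1  2  3  4  5  6  7  8  9 10 11 12 13 14
g(k):  0  0  1  1  2  2  3  0  0  1  1  2  2  3  0
So g(14) = 0.
Heap B is a plain Nim heap of size 6, so its Grundy value is 6.
Grundy values for heap C (subtraction set {2, 5, 6, 7}):
g(0) = mex{} = 0
g(1) = mex{} = 0
g(2) = mex{0} = 1
g(3) = mex{0} = 1
g(4) = mex{1} = 0
g(5) = mex{0,1} = 2
g(6) = mex{0} = 1
g(7) = mex{0,1,2} = 3
g(8) = mex{0,1} = 2
So g(8) = 2.
The value of a disjunctive sum is the nim-sum of the parts.
Combined value = 0 ⊕ 6 ⊕ 2 = 4.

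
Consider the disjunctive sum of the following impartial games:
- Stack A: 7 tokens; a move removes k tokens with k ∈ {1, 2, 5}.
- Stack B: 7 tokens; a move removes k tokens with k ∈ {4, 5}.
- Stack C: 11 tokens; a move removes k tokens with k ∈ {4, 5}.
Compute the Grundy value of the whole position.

0

Build the Grundy sequence for stack A with g(k) = mex{g(k−s) : s ∈ {1, 2, 5}, s ≤ k}:
k:     0  1  2  3  4  5  6  7
g(k):  0  1  2  0  1  2  0  1
So g(7) = 1.
For stack B, compute g(0), g(1), … with moves {4, 5}:
k:     0  1  2  3  4  5  6  7
g(k):  0  0  0  0  1  1  1  1
So g(7) = 1.
Build the Grundy sequence for stack C with g(k) = mex{g(k−s) : s ∈ {4, 5}, s ≤ k}:
g(0) = mex{} = 0
g(1) = mex{} = 0
g(2) = mex{} = 0
g(3) = mex{} = 0
g(4) = mex{0} = 1
g(5) = mex{0} = 1
g(6) = mex{0} = 1
g(7) = mex{0} = 1
g(8) = mex{0,1} = 2
g(9) = mex{1} = 0
g(10) = mex{1} = 0
g(11) = mex{1} = 0
So g(11) = 0.
The value of a disjunctive sum is the nim-sum of the parts.
Combined value = 1 ⊕ 1 ⊕ 0 = 0.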